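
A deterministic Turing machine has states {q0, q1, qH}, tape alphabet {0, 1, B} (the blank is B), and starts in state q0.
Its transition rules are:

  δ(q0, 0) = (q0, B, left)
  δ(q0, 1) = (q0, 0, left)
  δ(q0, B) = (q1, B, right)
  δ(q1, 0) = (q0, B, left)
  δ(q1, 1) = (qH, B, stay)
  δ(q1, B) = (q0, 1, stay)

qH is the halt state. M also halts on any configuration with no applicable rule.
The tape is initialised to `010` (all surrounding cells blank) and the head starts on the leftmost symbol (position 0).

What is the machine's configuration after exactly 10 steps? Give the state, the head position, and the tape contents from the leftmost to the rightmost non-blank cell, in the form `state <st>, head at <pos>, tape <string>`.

q0 | B[0]10   read 0 → write B, move left, go to q0
q0 | [B]B10   read B → write B, move right, go to q1
q1 | B[B]10   read B → write 1, move stay, go to q0
q0 | B[1]10   read 1 → write 0, move left, go to q0
q0 | [B]010   read B → write B, move right, go to q1
q1 | B[0]10   read 0 → write B, move left, go to q0
q0 | [B]B10   read B → write B, move right, go to q1
q1 | B[B]10   read B → write 1, move stay, go to q0
q0 | B[1]10   read 1 → write 0, move left, go to q0
q0 | [B]010   read B → write B, move right, go to q1
q1 | B[0]10
After 10 steps: state q1, head at 0, tape 010.

state q1, head at 0, tape 010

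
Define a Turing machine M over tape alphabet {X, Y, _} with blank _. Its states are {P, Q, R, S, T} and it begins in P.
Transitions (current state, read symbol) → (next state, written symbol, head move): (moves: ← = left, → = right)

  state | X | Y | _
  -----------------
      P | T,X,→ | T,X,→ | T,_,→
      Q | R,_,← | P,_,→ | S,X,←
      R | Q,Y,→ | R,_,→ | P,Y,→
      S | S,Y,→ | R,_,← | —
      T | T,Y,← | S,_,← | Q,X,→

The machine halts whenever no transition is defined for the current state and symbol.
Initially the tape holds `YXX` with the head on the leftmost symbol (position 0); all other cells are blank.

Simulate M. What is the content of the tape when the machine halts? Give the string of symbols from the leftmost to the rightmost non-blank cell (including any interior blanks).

XX_XYY

state=P head=0 tape=_[Y]XX___   (P,Y)→(T,X,→)
state=T head=1 tape=_X[X]X___   (T,X)→(T,Y,←)
state=T head=0 tape=_[X]YX___   (T,X)→(T,Y,←)
state=T head=-1 tape=[_]YYX___   (T,_)→(Q,X,→)
state=Q head=0 tape=X[Y]YX___   (Q,Y)→(P,_,→)
state=P head=1 tape=X_[Y]X___   (P,Y)→(T,X,→)
state=T head=2 tape=X_X[X]___   (T,X)→(T,Y,←)
state=T head=1 tape=X_[X]Y___   (T,X)→(T,Y,←)
state=T head=0 tape=X[_]YY___   (T,_)→(Q,X,→)
state=Q head=1 tape=XX[Y]Y___   (Q,Y)→(P,_,→)
state=P head=2 tape=XX_[Y]___   (P,Y)→(T,X,→)
state=T head=3 tape=XX_X[_]__   (T,_)→(Q,X,→)
state=Q head=4 tape=XX_XX[_]_   (Q,_)→(S,X,←)
state=S head=3 tape=XX_X[X]X_   (S,X)→(S,Y,→)
state=S head=4 tape=XX_XY[X]_   (S,X)→(S,Y,→)
state=S head=5 tape=XX_XYY[_]
The non-blank tape span at halt is XX_XYY.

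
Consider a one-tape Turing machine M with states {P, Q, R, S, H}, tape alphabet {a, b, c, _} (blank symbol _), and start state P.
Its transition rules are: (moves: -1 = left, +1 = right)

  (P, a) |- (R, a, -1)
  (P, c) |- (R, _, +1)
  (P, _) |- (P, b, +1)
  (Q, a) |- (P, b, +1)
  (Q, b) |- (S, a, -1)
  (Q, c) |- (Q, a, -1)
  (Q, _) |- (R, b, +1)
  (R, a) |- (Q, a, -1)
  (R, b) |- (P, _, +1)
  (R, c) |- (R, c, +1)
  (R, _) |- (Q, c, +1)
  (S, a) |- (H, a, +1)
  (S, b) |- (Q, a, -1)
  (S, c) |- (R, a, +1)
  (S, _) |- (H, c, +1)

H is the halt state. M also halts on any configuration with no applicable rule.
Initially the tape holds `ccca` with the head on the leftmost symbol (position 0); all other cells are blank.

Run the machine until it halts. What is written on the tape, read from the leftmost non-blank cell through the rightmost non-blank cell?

state=P head=0 tape=_[c]cca   (P,c)→(R,_,+1)
state=R head=1 tape=__[c]ca   (R,c)→(R,c,+1)
state=R head=2 tape=__c[c]a   (R,c)→(R,c,+1)
state=R head=3 tape=__cc[a]   (R,a)→(Q,a,-1)
state=Q head=2 tape=__c[c]a   (Q,c)→(Q,a,-1)
state=Q head=1 tape=__[c]aa   (Q,c)→(Q,a,-1)
state=Q head=0 tape=_[_]aaa   (Q,_)→(R,b,+1)
state=R head=1 tape=_b[a]aa   (R,a)→(Q,a,-1)
state=Q head=0 tape=_[b]aaa   (Q,b)→(S,a,-1)
state=S head=-1 tape=[_]aaaa   (S,_)→(H,c,+1)
state=H head=0 tape=c[a]aaa
The non-blank tape span at halt is caaaa.

caaaa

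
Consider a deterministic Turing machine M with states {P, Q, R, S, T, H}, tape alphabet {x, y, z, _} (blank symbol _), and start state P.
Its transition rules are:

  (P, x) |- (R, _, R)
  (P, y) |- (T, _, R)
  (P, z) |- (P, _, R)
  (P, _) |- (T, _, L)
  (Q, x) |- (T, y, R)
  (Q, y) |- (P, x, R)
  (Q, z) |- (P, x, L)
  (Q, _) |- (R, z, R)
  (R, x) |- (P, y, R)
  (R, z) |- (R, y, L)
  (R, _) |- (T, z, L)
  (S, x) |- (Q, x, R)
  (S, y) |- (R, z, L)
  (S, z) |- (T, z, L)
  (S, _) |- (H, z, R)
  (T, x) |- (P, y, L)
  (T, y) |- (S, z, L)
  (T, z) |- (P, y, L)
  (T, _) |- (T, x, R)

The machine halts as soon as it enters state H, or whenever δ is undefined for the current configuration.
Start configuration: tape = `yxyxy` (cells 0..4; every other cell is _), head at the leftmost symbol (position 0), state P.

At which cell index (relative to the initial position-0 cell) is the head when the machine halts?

1

state=P head=0 tape=_[y]xyxy   (P,y)→(T,_,R)
state=T head=1 tape=__[x]yxy   (T,x)→(P,y,L)
state=P head=0 tape=_[_]yyxy   (P,_)→(T,_,L)
state=T head=-1 tape=[_]_yyxy   (T,_)→(T,x,R)
state=T head=0 tape=x[_]yyxy   (T,_)→(T,x,R)
state=T head=1 tape=xx[y]yxy   (T,y)→(S,z,L)
state=S head=0 tape=x[x]zyxy   (S,x)→(Q,x,R)
state=Q head=1 tape=xx[z]yxy   (Q,z)→(P,x,L)
state=P head=0 tape=x[x]xyxy   (P,x)→(R,_,R)
state=R head=1 tape=x_[x]yxy   (R,x)→(P,y,R)
state=P head=2 tape=x_y[y]xy   (P,y)→(T,_,R)
state=T head=3 tape=x_y_[x]y   (T,x)→(P,y,L)
state=P head=2 tape=x_y[_]yy   (P,_)→(T,_,L)
state=T head=1 tape=x_[y]_yy   (T,y)→(S,z,L)
state=S head=0 tape=x[_]z_yy   (S,_)→(H,z,R)
state=H head=1 tape=xz[z]_yy
At halt the head is at cell 1.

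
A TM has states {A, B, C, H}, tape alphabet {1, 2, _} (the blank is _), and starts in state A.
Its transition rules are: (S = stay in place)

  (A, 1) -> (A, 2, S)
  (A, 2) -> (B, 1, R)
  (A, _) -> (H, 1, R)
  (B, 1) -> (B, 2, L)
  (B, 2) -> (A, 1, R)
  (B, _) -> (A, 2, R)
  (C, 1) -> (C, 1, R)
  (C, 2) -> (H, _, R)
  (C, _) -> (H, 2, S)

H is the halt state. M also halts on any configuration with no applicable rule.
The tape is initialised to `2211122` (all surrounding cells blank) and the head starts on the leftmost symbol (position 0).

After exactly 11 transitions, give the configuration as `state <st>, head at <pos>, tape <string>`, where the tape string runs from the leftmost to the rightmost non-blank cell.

A | _[2]211122   read 2 → write 1, move R, go to B
B | _1[2]11122   read 2 → write 1, move R, go to A
A | _11[1]1122   read 1 → write 2, move S, go to A
A | _11[2]1122   read 2 → write 1, move R, go to B
B | _111[1]122   read 1 → write 2, move L, go to B
B | _11[1]2122   read 1 → write 2, move L, go to B
B | _1[1]22122   read 1 → write 2, move L, go to B
B | _[1]222122   read 1 → write 2, move L, go to B
B | [_]2222122   read _ → write 2, move R, go to A
A | 2[2]222122   read 2 → write 1, move R, go to B
B | 21[2]22122   read 2 → write 1, move R, go to A
A | 211[2]2122
After 11 steps: state A, head at 2, tape 21122122.

state A, head at 2, tape 21122122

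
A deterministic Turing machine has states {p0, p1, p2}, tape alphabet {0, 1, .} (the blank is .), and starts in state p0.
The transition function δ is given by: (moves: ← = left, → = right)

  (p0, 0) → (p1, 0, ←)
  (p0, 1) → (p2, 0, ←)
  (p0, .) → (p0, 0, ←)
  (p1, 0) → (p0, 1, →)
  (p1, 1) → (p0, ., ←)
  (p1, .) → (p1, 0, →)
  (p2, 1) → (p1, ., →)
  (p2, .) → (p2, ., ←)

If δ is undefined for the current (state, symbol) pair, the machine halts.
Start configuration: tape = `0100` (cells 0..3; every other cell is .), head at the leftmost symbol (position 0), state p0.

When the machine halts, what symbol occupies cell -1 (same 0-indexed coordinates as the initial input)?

0

p0 | ...[0]100   read 0 → write 0, move ←, go to p1
p1 | ..[.]0100   read . → write 0, move →, go to p1
p1 | ..0[0]100   read 0 → write 1, move →, go to p0
p0 | ..01[1]00   read 1 → write 0, move ←, go to p2
p2 | ..0[1]000   read 1 → write ., move →, go to p1
p1 | ..0.[0]00   read 0 → write 1, move →, go to p0
p0 | ..0.1[0]0   read 0 → write 0, move ←, go to p1
p1 | ..0.[1]00   read 1 → write ., move ←, go to p0
p0 | ..0[.].00   read . → write 0, move ←, go to p0
p0 | ..[0]0.00   read 0 → write 0, move ←, go to p1
p1 | .[.]00.00   read . → write 0, move →, go to p1
p1 | .0[0]0.00   read 0 → write 1, move →, go to p0
p0 | .01[0].00   read 0 → write 0, move ←, go to p1
p1 | .0[1]0.00   read 1 → write ., move ←, go to p0
p0 | .[0].0.00   read 0 → write 0, move ←, go to p1
p1 | [.]0.0.00   read . → write 0, move →, go to p1
p1 | 0[0].0.00   read 0 → write 1, move →, go to p0
p0 | 01[.]0.00   read . → write 0, move ←, go to p0
p0 | 0[1]00.00   read 1 → write 0, move ←, go to p2
p2 | [0]000.00
Cell -1 holds 0 when M halts.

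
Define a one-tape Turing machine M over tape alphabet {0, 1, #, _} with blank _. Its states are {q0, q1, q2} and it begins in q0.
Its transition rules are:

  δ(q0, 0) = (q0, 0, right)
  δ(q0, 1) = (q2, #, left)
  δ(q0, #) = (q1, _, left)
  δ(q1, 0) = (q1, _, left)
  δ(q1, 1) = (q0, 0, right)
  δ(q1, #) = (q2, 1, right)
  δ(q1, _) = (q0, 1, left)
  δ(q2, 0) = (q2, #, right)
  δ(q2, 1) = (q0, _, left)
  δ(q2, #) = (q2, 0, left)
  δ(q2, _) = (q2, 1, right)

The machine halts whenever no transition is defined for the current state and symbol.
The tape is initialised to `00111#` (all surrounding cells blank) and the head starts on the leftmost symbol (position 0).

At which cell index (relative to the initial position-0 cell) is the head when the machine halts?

-2

q0 | __[0]0111#   read 0 → write 0, move right, go to q0
q0 | __0[0]111#   read 0 → write 0, move right, go to q0
q0 | __00[1]11#   read 1 → write #, move left, go to q2
q2 | __0[0]#11#   read 0 → write #, move right, go to q2
q2 | __0#[#]11#   read # → write 0, move left, go to q2
q2 | __0[#]011#   read # → write 0, move left, go to q2
q2 | __[0]0011#   read 0 → write #, move right, go to q2
q2 | __#[0]011#   read 0 → write #, move right, go to q2
q2 | __##[0]11#   read 0 → write #, move right, go to q2
q2 | __###[1]1#   read 1 → write _, move left, go to q0
q0 | __##[#]_1#   read # → write _, move left, go to q1
q1 | __#[#]__1#   read # → write 1, move right, go to q2
q2 | __#1[_]_1#   read _ → write 1, move right, go to q2
q2 | __#11[_]1#   read _ → write 1, move right, go to q2
q2 | __#111[1]#   read 1 → write _, move left, go to q0
q0 | __#11[1]_#   read 1 → write #, move left, go to q2
q2 | __#1[1]#_#   read 1 → write _, move left, go to q0
q0 | __#[1]_#_#   read 1 → write #, move left, go to q2
q2 | __[#]#_#_#   read # → write 0, move left, go to q2
q2 | _[_]0#_#_#   read _ → write 1, move right, go to q2
q2 | _1[0]#_#_#   read 0 → write #, move right, go to q2
q2 | _1#[#]_#_#   read # → write 0, move left, go to q2
q2 | _1[#]0_#_#   read # → write 0, move left, go to q2
q2 | _[1]00_#_#   read 1 → write _, move left, go to q0
q0 | [_]_00_#_#
At halt the head is at cell -2.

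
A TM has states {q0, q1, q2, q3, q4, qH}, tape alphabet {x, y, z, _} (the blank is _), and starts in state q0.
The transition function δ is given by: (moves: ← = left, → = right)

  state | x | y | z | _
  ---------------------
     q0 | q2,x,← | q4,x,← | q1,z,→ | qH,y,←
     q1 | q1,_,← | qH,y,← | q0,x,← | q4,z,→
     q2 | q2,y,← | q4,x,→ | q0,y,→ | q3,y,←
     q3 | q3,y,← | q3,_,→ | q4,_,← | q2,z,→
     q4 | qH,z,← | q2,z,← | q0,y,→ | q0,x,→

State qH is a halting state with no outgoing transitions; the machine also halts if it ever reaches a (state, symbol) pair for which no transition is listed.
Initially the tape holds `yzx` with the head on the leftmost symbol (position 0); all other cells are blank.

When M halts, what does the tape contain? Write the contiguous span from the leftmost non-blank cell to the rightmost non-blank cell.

state=q0 head=0 tape=_____[y]zx   (q0,y)→(q4,x,←)
state=q4 head=-1 tape=____[_]xzx   (q4,_)→(q0,x,→)
state=q0 head=0 tape=____x[x]zx   (q0,x)→(q2,x,←)
state=q2 head=-1 tape=____[x]xzx   (q2,x)→(q2,y,←)
state=q2 head=-2 tape=___[_]yxzx   (q2,_)→(q3,y,←)
state=q3 head=-3 tape=__[_]yyxzx   (q3,_)→(q2,z,→)
state=q2 head=-2 tape=__z[y]yxzx   (q2,y)→(q4,x,→)
state=q4 head=-1 tape=__zx[y]xzx   (q4,y)→(q2,z,←)
state=q2 head=-2 tape=__z[x]zxzx   (q2,x)→(q2,y,←)
state=q2 head=-3 tape=__[z]yzxzx   (q2,z)→(q0,y,→)
state=q0 head=-2 tape=__y[y]zxzx   (q0,y)→(q4,x,←)
state=q4 head=-3 tape=__[y]xzxzx   (q4,y)→(q2,z,←)
state=q2 head=-4 tape=_[_]zxzxzx   (q2,_)→(q3,y,←)
state=q3 head=-5 tape=[_]yzxzxzx   (q3,_)→(q2,z,→)
state=q2 head=-4 tape=z[y]zxzxzx   (q2,y)→(q4,x,→)
state=q4 head=-3 tape=zx[z]xzxzx   (q4,z)→(q0,y,→)
state=q0 head=-2 tape=zxy[x]zxzx   (q0,x)→(q2,x,←)
state=q2 head=-3 tape=zx[y]xzxzx   (q2,y)→(q4,x,→)
state=q4 head=-2 tape=zxx[x]zxzx   (q4,x)→(qH,z,←)
state=qH head=-3 tape=zx[x]zzxzx
The non-blank tape span at halt is zxxzzxzx.

zxxzzxzx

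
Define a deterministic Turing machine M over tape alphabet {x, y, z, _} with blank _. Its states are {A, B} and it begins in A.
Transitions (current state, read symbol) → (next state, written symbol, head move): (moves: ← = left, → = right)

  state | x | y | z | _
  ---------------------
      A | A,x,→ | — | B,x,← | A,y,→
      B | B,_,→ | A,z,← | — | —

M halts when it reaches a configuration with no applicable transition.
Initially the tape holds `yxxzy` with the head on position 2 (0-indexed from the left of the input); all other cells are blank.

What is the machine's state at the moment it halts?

A | yx[x]zy_   read x → write x, move →, go to A
A | yxx[z]y_   read z → write x, move ←, go to B
B | yx[x]xy_   read x → write _, move →, go to B
B | yx_[x]y_   read x → write _, move →, go to B
B | yx__[y]_   read y → write z, move ←, go to A
A | yx_[_]z_   read _ → write y, move →, go to A
A | yx_y[z]_   read z → write x, move ←, go to B
B | yx_[y]x_   read y → write z, move ←, go to A
A | yx[_]zx_   read _ → write y, move →, go to A
A | yxy[z]x_   read z → write x, move ←, go to B
B | yx[y]xx_   read y → write z, move ←, go to A
A | y[x]zxx_   read x → write x, move →, go to A
A | yx[z]xx_   read z → write x, move ←, go to B
B | y[x]xxx_   read x → write _, move →, go to B
B | y_[x]xx_   read x → write _, move →, go to B
B | y__[x]x_   read x → write _, move →, go to B
B | y___[x]_   read x → write _, move →, go to B
B | y____[_]
No transition is defined for (B, _); M halts in state B.

B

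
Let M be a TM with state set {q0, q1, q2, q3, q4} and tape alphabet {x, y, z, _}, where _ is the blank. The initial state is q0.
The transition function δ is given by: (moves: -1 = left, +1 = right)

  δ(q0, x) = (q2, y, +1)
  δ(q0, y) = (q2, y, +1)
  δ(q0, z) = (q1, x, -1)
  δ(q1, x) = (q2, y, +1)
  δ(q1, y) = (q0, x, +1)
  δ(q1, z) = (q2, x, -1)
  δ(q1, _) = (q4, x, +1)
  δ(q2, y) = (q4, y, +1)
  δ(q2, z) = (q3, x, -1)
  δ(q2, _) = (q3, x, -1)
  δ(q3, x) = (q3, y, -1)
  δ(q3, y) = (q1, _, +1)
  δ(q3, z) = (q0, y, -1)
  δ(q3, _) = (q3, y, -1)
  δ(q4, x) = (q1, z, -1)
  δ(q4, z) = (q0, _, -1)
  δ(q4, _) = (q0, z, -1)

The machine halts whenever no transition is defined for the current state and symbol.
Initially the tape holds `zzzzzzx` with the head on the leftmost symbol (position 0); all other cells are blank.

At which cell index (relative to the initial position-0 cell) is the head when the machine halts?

6

q0 | _[z]zzzzzx   read z → write x, move -1, go to q1
q1 | [_]xzzzzzx   read _ → write x, move +1, go to q4
q4 | x[x]zzzzzx   read x → write z, move -1, go to q1
q1 | [x]zzzzzzx   read x → write y, move +1, go to q2
q2 | y[z]zzzzzx   read z → write x, move -1, go to q3
q3 | [y]xzzzzzx   read y → write _, move +1, go to q1
q1 | _[x]zzzzzx   read x → write y, move +1, go to q2
q2 | _y[z]zzzzx   read z → write x, move -1, go to q3
q3 | _[y]xzzzzx   read y → write _, move +1, go to q1
q1 | __[x]zzzzx   read x → write y, move +1, go to q2
q2 | __y[z]zzzx   read z → write x, move -1, go to q3
q3 | __[y]xzzzx   read y → write _, move +1, go to q1
q1 | ___[x]zzzx   read x → write y, move +1, go to q2
q2 | ___y[z]zzx   read z → write x, move -1, go to q3
q3 | ___[y]xzzx   read y → write _, move +1, go to q1
q1 | ____[x]zzx   read x → write y, move +1, go to q2
q2 | ____y[z]zx   read z → write x, move -1, go to q3
q3 | ____[y]xzx   read y → write _, move +1, go to q1
q1 | _____[x]zx   read x → write y, move +1, go to q2
q2 | _____y[z]x   read z → write x, move -1, go to q3
q3 | _____[y]xx   read y → write _, move +1, go to q1
q1 | ______[x]x   read x → write y, move +1, go to q2
q2 | ______y[x]
At halt the head is at cell 6.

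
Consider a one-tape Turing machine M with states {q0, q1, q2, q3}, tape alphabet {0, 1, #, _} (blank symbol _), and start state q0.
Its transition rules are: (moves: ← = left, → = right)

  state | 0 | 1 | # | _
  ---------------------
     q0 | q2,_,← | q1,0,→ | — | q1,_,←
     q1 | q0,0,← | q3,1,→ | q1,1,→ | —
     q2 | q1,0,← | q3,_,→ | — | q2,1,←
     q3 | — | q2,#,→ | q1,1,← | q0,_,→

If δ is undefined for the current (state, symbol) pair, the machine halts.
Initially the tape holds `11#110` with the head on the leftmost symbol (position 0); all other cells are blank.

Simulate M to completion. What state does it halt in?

q2

state=q0 head=0 tape=[1]1#110   (q0,1)→(q1,0,→)
state=q1 head=1 tape=0[1]#110   (q1,1)→(q3,1,→)
state=q3 head=2 tape=01[#]110   (q3,#)→(q1,1,←)
state=q1 head=1 tape=0[1]1110   (q1,1)→(q3,1,→)
state=q3 head=2 tape=01[1]110   (q3,1)→(q2,#,→)
state=q2 head=3 tape=01#[1]10   (q2,1)→(q3,_,→)
state=q3 head=4 tape=01#_[1]0   (q3,1)→(q2,#,→)
state=q2 head=5 tape=01#_#[0]   (q2,0)→(q1,0,←)
state=q1 head=4 tape=01#_[#]0   (q1,#)→(q1,1,→)
state=q1 head=5 tape=01#_1[0]   (q1,0)→(q0,0,←)
state=q0 head=4 tape=01#_[1]0   (q0,1)→(q1,0,→)
state=q1 head=5 tape=01#_0[0]   (q1,0)→(q0,0,←)
state=q0 head=4 tape=01#_[0]0   (q0,0)→(q2,_,←)
state=q2 head=3 tape=01#[_]_0   (q2,_)→(q2,1,←)
state=q2 head=2 tape=01[#]1_0
No transition is defined for (q2, #); M halts in state q2.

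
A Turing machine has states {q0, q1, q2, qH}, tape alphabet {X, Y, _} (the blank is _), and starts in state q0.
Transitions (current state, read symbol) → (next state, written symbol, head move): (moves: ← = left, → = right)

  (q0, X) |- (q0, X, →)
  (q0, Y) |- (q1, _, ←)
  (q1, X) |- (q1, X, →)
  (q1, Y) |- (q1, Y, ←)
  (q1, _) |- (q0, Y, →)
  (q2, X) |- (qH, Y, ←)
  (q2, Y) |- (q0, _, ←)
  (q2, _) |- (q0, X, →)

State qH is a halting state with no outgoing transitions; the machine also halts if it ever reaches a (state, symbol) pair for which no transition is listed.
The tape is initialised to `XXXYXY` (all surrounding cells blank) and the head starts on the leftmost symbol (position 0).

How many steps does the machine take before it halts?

state=q0 head=0 tape=[X]XXYXY_   (q0,X)→(q0,X,→)
state=q0 head=1 tape=X[X]XYXY_   (q0,X)→(q0,X,→)
state=q0 head=2 tape=XX[X]YXY_   (q0,X)→(q0,X,→)
state=q0 head=3 tape=XXX[Y]XY_   (q0,Y)→(q1,_,←)
state=q1 head=2 tape=XX[X]_XY_   (q1,X)→(q1,X,→)
state=q1 head=3 tape=XXX[_]XY_   (q1,_)→(q0,Y,→)
state=q0 head=4 tape=XXXY[X]Y_   (q0,X)→(q0,X,→)
state=q0 head=5 tape=XXXYX[Y]_   (q0,Y)→(q1,_,←)
state=q1 head=4 tape=XXXY[X]__   (q1,X)→(q1,X,→)
state=q1 head=5 tape=XXXYX[_]_   (q1,_)→(q0,Y,→)
state=q0 head=6 tape=XXXYXY[_]
M halts after 10 transitions.

10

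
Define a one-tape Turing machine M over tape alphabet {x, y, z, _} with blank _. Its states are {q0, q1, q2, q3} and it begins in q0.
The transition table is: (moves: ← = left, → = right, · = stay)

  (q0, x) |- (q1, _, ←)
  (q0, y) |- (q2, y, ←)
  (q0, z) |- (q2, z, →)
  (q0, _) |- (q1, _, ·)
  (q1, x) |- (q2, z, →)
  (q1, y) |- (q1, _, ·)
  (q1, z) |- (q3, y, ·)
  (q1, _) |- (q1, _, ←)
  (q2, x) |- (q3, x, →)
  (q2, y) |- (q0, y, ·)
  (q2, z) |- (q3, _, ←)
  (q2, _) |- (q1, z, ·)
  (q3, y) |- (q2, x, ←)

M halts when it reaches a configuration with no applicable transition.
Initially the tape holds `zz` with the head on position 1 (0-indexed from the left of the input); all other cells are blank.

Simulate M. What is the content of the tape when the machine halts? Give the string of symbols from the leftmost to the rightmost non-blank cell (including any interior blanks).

z_x

q0 | z[z]_   read z → write z, move →, go to q2
q2 | zz[_]   read _ → write z, move ·, go to q1
q1 | zz[z]   read z → write y, move ·, go to q3
q3 | zz[y]   read y → write x, move ←, go to q2
q2 | z[z]x   read z → write _, move ←, go to q3
q3 | [z]_x
The non-blank tape span at halt is z_x.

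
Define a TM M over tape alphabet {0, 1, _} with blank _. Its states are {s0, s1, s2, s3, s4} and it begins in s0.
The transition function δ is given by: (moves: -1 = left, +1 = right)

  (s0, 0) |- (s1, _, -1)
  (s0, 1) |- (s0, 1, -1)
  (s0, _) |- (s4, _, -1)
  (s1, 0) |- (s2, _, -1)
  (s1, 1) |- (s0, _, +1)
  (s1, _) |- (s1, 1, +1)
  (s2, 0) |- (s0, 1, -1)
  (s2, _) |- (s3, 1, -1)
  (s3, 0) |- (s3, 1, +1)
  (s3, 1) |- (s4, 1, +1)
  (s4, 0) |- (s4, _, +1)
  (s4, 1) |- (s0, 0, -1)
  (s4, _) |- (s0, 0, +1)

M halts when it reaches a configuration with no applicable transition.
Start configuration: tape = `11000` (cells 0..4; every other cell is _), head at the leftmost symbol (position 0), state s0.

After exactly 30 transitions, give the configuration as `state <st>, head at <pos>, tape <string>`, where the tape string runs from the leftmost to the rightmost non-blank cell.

state s0, head at 2, tape 11111_000

state=s0 head=0 tape=____[1]1000   (s0,1)→(s0,1,-1)
state=s0 head=-1 tape=___[_]11000   (s0,_)→(s4,_,-1)
state=s4 head=-2 tape=__[_]_11000   (s4,_)→(s0,0,+1)
state=s0 head=-1 tape=__0[_]11000   (s0,_)→(s4,_,-1)
state=s4 head=-2 tape=__[0]_11000   (s4,0)→(s4,_,+1)
state=s4 head=-1 tape=___[_]11000   (s4,_)→(s0,0,+1)
state=s0 head=0 tape=___0[1]1000   (s0,1)→(s0,1,-1)
state=s0 head=-1 tape=___[0]11000   (s0,0)→(s1,_,-1)
state=s1 head=-2 tape=__[_]_11000   (s1,_)→(s1,1,+1)
state=s1 head=-1 tape=__1[_]11000   (s1,_)→(s1,1,+1)
state=s1 head=0 tape=__11[1]1000   (s1,1)→(s0,_,+1)
state=s0 head=1 tape=__11_[1]000   (s0,1)→(s0,1,-1)
state=s0 head=0 tape=__11[_]1000   (s0,_)→(s4,_,-1)
state=s4 head=-1 tape=__1[1]_1000   (s4,1)→(s0,0,-1)
state=s0 head=-2 tape=__[1]0_1000   (s0,1)→(s0,1,-1)
state=s0 head=-3 tape=_[_]10_1000   (s0,_)→(s4,_,-1)
state=s4 head=-4 tape=[_]_10_1000   (s4,_)→(s0,0,+1)
state=s0 head=-3 tape=0[_]10_1000   (s0,_)→(s4,_,-1)
state=s4 head=-4 tape=[0]_10_1000   (s4,0)→(s4,_,+1)
state=s4 head=-3 tape=_[_]10_1000   (s4,_)→(s0,0,+1)
state=s0 head=-2 tape=_0[1]0_1000   (s0,1)→(s0,1,-1)
state=s0 head=-3 tape=_[0]10_1000   (s0,0)→(s1,_,-1)
state=s1 head=-4 tape=[_]_10_1000   (s1,_)→(s1,1,+1)
state=s1 head=-3 tape=1[_]10_1000   (s1,_)→(s1,1,+1)
state=s1 head=-2 tape=11[1]0_1000   (s1,1)→(s0,_,+1)
state=s0 head=-1 tape=11_[0]_1000   (s0,0)→(s1,_,-1)
state=s1 head=-2 tape=11[_]__1000   (s1,_)→(s1,1,+1)
state=s1 head=-1 tape=111[_]_1000   (s1,_)→(s1,1,+1)
state=s1 head=0 tape=1111[_]1000   (s1,_)→(s1,1,+1)
state=s1 head=1 tape=11111[1]000   (s1,1)→(s0,_,+1)
state=s0 head=2 tape=11111_[0]00
After 30 steps: state s0, head at 2, tape 11111_000.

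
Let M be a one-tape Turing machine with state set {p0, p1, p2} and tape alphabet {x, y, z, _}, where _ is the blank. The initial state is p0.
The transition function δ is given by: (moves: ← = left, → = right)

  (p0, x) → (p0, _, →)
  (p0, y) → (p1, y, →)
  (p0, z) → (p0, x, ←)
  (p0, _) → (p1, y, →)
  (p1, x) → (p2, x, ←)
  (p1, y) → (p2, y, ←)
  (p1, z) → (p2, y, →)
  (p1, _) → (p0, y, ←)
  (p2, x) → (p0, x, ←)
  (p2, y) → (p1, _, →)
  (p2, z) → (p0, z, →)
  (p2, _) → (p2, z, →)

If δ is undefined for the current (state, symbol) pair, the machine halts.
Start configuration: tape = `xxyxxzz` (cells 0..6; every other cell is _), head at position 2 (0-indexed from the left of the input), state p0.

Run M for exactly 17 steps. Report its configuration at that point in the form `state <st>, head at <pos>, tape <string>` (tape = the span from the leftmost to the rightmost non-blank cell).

state p2, head at 5, tape x___zxz

p0 | xx[y]xxzz   read y → write y, move →, go to p1
p1 | xxy[x]xzz   read x → write x, move ←, go to p2
p2 | xx[y]xxzz   read y → write _, move →, go to p1
p1 | xx_[x]xzz   read x → write x, move ←, go to p2
p2 | xx[_]xxzz   read _ → write z, move →, go to p2
p2 | xxz[x]xzz   read x → write x, move ←, go to p0
p0 | xx[z]xxzz   read z → write x, move ←, go to p0
p0 | x[x]xxxzz   read x → write _, move →, go to p0
p0 | x_[x]xxzz   read x → write _, move →, go to p0
p0 | x__[x]xzz   read x → write _, move →, go to p0
p0 | x___[x]zz   read x → write _, move →, go to p0
p0 | x____[z]z   read z → write x, move ←, go to p0
p0 | x___[_]xz   read _ → write y, move →, go to p1
p1 | x___y[x]z   read x → write x, move ←, go to p2
p2 | x___[y]xz   read y → write _, move →, go to p1
p1 | x____[x]z   read x → write x, move ←, go to p2
p2 | x___[_]xz   read _ → write z, move →, go to p2
p2 | x___z[x]z
After 17 steps: state p2, head at 5, tape x___zxz.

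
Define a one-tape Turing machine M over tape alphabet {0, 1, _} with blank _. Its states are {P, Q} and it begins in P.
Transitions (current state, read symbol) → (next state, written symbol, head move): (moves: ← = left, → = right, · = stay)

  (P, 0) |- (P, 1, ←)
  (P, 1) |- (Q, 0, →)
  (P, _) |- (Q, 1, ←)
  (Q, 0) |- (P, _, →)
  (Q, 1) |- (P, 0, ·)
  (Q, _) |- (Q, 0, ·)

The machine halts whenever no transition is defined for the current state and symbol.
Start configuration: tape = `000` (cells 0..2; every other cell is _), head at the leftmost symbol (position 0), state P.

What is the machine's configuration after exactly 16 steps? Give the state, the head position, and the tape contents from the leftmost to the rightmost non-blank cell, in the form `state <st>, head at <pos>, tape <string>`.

state Q, head at -4, tape 111100

P | ____[0]00   read 0 → write 1, move ←, go to P
P | ___[_]100   read _ → write 1, move ←, go to Q
Q | __[_]1100   read _ → write 0, move ·, go to Q
Q | __[0]1100   read 0 → write _, move →, go to P
P | ___[1]100   read 1 → write 0, move →, go to Q
Q | ___0[1]00   read 1 → write 0, move ·, go to P
P | ___0[0]00   read 0 → write 1, move ←, go to P
P | ___[0]100   read 0 → write 1, move ←, go to P
P | __[_]1100   read _ → write 1, move ←, go to Q
Q | _[_]11100   read _ → write 0, move ·, go to Q
Q | _[0]11100   read 0 → write _, move →, go to P
P | __[1]1100   read 1 → write 0, move →, go to Q
Q | __0[1]100   read 1 → write 0, move ·, go to P
P | __0[0]100   read 0 → write 1, move ←, go to P
P | __[0]1100   read 0 → write 1, move ←, go to P
P | _[_]11100   read _ → write 1, move ←, go to Q
Q | [_]111100
After 16 steps: state Q, head at -4, tape 111100.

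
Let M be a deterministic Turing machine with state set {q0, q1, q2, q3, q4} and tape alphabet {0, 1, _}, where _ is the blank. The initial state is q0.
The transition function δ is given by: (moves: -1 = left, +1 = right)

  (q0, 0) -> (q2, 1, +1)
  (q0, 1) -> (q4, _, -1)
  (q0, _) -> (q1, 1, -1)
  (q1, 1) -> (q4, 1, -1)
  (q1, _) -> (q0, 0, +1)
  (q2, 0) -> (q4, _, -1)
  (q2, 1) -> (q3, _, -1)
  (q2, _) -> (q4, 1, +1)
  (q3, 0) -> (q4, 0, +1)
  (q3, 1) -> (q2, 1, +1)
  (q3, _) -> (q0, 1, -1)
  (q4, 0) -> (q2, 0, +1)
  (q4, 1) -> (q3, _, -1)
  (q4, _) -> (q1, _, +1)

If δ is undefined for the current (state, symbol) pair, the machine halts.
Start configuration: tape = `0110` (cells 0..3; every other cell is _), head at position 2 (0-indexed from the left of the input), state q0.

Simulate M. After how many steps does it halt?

q0 | 01[1]0____   read 1 → write _, move -1, go to q4
q4 | 0[1]_0____   read 1 → write _, move -1, go to q3
q3 | [0]__0____   read 0 → write 0, move +1, go to q4
q4 | 0[_]_0____   read _ → write _, move +1, go to q1
q1 | 0_[_]0____   read _ → write 0, move +1, go to q0
q0 | 0_0[0]____   read 0 → write 1, move +1, go to q2
q2 | 0_01[_]___   read _ → write 1, move +1, go to q4
q4 | 0_011[_]__   read _ → write _, move +1, go to q1
q1 | 0_011_[_]_   read _ → write 0, move +1, go to q0
q0 | 0_011_0[_]   read _ → write 1, move -1, go to q1
q1 | 0_011_[0]1
M halts after 10 transitions.

10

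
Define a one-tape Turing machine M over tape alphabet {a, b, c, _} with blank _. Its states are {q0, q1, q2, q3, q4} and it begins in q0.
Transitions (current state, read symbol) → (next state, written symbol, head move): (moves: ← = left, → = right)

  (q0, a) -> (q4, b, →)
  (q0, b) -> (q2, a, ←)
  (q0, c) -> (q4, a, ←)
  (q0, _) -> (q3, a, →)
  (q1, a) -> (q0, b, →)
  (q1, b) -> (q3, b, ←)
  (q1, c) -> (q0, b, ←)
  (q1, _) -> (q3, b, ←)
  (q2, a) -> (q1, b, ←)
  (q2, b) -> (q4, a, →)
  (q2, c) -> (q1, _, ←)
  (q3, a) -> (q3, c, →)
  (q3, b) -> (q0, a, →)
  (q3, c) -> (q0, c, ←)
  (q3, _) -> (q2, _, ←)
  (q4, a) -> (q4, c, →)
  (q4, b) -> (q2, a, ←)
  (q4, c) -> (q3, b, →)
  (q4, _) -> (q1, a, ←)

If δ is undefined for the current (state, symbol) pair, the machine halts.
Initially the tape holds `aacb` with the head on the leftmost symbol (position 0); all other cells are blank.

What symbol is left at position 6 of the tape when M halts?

q0 | __[a]acb___   read a → write b, move →, go to q4
q4 | __b[a]cb___   read a → write c, move →, go to q4
q4 | __bc[c]b___   read c → write b, move →, go to q3
q3 | __bcb[b]___   read b → write a, move →, go to q0
q0 | __bcba[_]__   read _ → write a, move →, go to q3
q3 | __bcbaa[_]_   read _ → write _, move ←, go to q2
q2 | __bcba[a]__   read a → write b, move ←, go to q1
q1 | __bcb[a]b__   read a → write b, move →, go to q0
q0 | __bcbb[b]__   read b → write a, move ←, go to q2
q2 | __bcb[b]a__   read b → write a, move →, go to q4
q4 | __bcba[a]__   read a → write c, move →, go to q4
q4 | __bcbac[_]_   read _ → write a, move ←, go to q1
q1 | __bcba[c]a_   read c → write b, move ←, go to q0
q0 | __bcb[a]ba_   read a → write b, move →, go to q4
q4 | __bcbb[b]a_   read b → write a, move ←, go to q2
q2 | __bcb[b]aa_   read b → write a, move →, go to q4
q4 | __bcba[a]a_   read a → write c, move →, go to q4
q4 | __bcbac[a]_   read a → write c, move →, go to q4
q4 | __bcbacc[_]   read _ → write a, move ←, go to q1
q1 | __bcbac[c]a   read c → write b, move ←, go to q0
q0 | __bcba[c]ba   read c → write a, move ←, go to q4
q4 | __bcb[a]aba   read a → write c, move →, go to q4
q4 | __bcbc[a]ba   read a → write c, move →, go to q4
q4 | __bcbcc[b]a   read b → write a, move ←, go to q2
q2 | __bcbc[c]aa   read c → write _, move ←, go to q1
q1 | __bcb[c]_aa   read c → write b, move ←, go to q0
q0 | __bc[b]b_aa   read b → write a, move ←, go to q2
q2 | __b[c]ab_aa   read c → write _, move ←, go to q1
q1 | __[b]_ab_aa   read b → write b, move ←, go to q3
q3 | _[_]b_ab_aa   read _ → write _, move ←, go to q2
q2 | [_]_b_ab_aa
Cell 6 holds a when M halts.

a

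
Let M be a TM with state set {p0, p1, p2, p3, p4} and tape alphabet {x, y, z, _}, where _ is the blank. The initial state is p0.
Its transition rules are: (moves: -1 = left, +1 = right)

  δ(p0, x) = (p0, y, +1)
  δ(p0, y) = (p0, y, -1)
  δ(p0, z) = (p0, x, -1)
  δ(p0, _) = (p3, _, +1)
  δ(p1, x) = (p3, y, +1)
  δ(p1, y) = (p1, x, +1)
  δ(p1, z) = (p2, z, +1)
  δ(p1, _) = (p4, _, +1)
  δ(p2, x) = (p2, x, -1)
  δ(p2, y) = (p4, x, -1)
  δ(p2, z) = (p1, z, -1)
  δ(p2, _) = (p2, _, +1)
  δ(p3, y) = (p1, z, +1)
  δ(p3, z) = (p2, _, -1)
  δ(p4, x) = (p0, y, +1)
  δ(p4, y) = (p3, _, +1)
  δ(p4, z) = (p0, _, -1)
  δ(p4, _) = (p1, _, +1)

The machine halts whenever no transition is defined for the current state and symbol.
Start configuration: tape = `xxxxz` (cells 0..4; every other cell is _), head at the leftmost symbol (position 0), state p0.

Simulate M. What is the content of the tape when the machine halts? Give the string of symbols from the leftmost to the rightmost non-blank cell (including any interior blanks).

zxxxy

p0 | _[x]xxxz_   read x → write y, move +1, go to p0
p0 | _y[x]xxz_   read x → write y, move +1, go to p0
p0 | _yy[x]xz_   read x → write y, move +1, go to p0
p0 | _yyy[x]z_   read x → write y, move +1, go to p0
p0 | _yyyy[z]_   read z → write x, move -1, go to p0
p0 | _yyy[y]x_   read y → write y, move -1, go to p0
p0 | _yy[y]yx_   read y → write y, move -1, go to p0
p0 | _y[y]yyx_   read y → write y, move -1, go to p0
p0 | _[y]yyyx_   read y → write y, move -1, go to p0
p0 | [_]yyyyx_   read _ → write _, move +1, go to p3
p3 | _[y]yyyx_   read y → write z, move +1, go to p1
p1 | _z[y]yyx_   read y → write x, move +1, go to p1
p1 | _zx[y]yx_   read y → write x, move +1, go to p1
p1 | _zxx[y]x_   read y → write x, move +1, go to p1
p1 | _zxxx[x]_   read x → write y, move +1, go to p3
p3 | _zxxxy[_]
The non-blank tape span at halt is zxxxy.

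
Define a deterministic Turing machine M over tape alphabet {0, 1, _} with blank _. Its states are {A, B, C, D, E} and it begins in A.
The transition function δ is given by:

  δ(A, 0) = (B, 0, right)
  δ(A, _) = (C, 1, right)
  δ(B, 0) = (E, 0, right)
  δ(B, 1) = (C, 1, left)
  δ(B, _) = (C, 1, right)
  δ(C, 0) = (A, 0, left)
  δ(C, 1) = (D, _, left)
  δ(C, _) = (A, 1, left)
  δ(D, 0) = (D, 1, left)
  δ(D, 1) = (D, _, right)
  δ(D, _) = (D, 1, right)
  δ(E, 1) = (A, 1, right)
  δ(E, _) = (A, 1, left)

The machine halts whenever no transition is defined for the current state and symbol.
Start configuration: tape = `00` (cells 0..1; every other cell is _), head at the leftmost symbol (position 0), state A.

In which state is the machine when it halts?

A

state=A head=0 tape=[0]0___   (A,0)→(B,0,right)
state=B head=1 tape=0[0]___   (B,0)→(E,0,right)
state=E head=2 tape=00[_]__   (E,_)→(A,1,left)
state=A head=1 tape=0[0]1__   (A,0)→(B,0,right)
state=B head=2 tape=00[1]__   (B,1)→(C,1,left)
state=C head=1 tape=0[0]1__   (C,0)→(A,0,left)
state=A head=0 tape=[0]01__   (A,0)→(B,0,right)
state=B head=1 tape=0[0]1__   (B,0)→(E,0,right)
state=E head=2 tape=00[1]__   (E,1)→(A,1,right)
state=A head=3 tape=001[_]_   (A,_)→(C,1,right)
state=C head=4 tape=0011[_]   (C,_)→(A,1,left)
state=A head=3 tape=001[1]1
No transition is defined for (A, 1); M halts in state A.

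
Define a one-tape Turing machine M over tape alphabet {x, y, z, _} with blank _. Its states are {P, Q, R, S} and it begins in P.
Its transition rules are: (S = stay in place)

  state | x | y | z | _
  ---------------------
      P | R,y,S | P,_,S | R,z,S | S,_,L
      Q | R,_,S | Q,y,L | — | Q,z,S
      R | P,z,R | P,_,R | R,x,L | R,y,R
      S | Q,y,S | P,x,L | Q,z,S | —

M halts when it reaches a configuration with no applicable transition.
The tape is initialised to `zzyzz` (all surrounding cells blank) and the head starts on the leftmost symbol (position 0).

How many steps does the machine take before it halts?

state=P head=0 tape=_[z]zyzz   (P,z)→(R,z,S)
state=R head=0 tape=_[z]zyzz   (R,z)→(R,x,L)
state=R head=-1 tape=[_]xzyzz   (R,_)→(R,y,R)
state=R head=0 tape=y[x]zyzz   (R,x)→(P,z,R)
state=P head=1 tape=yz[z]yzz   (P,z)→(R,z,S)
state=R head=1 tape=yz[z]yzz   (R,z)→(R,x,L)
state=R head=0 tape=y[z]xyzz   (R,z)→(R,x,L)
state=R head=-1 tape=[y]xxyzz   (R,y)→(P,_,R)
state=P head=0 tape=_[x]xyzz   (P,x)→(R,y,S)
state=R head=0 tape=_[y]xyzz   (R,y)→(P,_,R)
state=P head=1 tape=__[x]yzz   (P,x)→(R,y,S)
state=R head=1 tape=__[y]yzz   (R,y)→(P,_,R)
state=P head=2 tape=___[y]zz   (P,y)→(P,_,S)
state=P head=2 tape=___[_]zz   (P,_)→(S,_,L)
state=S head=1 tape=__[_]_zz
M halts after 14 transitions.

14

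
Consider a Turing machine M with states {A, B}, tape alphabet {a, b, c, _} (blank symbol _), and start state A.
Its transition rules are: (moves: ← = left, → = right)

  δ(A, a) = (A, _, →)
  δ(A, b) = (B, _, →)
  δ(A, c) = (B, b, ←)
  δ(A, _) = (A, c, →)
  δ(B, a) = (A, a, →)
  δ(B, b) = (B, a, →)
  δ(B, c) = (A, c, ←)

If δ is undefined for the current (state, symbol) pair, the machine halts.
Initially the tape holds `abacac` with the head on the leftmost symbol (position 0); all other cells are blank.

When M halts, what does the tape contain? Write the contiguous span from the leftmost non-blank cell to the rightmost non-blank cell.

state=A head=0 tape=[a]bacac_   (A,a)→(A,_,→)
state=A head=1 tape=_[b]acac_   (A,b)→(B,_,→)
state=B head=2 tape=__[a]cac_   (B,a)→(A,a,→)
state=A head=3 tape=__a[c]ac_   (A,c)→(B,b,←)
state=B head=2 tape=__[a]bac_   (B,a)→(A,a,→)
state=A head=3 tape=__a[b]ac_   (A,b)→(B,_,→)
state=B head=4 tape=__a_[a]c_   (B,a)→(A,a,→)
state=A head=5 tape=__a_a[c]_   (A,c)→(B,b,←)
state=B head=4 tape=__a_[a]b_   (B,a)→(A,a,→)
state=A head=5 tape=__a_a[b]_   (A,b)→(B,_,→)
state=B head=6 tape=__a_a_[_]
The non-blank tape span at halt is a_a.

a_a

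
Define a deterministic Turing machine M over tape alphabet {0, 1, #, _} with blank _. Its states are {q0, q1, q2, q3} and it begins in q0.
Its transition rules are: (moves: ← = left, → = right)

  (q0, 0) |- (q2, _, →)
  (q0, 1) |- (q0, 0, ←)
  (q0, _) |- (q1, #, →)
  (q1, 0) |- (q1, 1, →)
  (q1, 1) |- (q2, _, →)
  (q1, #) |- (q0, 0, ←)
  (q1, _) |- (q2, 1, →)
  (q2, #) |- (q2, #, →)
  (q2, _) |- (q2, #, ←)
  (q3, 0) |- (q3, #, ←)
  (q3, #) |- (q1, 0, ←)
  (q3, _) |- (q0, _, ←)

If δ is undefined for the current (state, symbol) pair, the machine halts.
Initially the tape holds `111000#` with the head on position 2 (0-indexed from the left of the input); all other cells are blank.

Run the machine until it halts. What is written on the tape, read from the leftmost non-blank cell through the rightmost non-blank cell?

#0000000

q0 | _11[1]000#   read 1 → write 0, move ←, go to q0
q0 | _1[1]0000#   read 1 → write 0, move ←, go to q0
q0 | _[1]00000#   read 1 → write 0, move ←, go to q0
q0 | [_]000000#   read _ → write #, move →, go to q1
q1 | #[0]00000#   read 0 → write 1, move →, go to q1
q1 | #1[0]0000#   read 0 → write 1, move →, go to q1
q1 | #11[0]000#   read 0 → write 1, move →, go to q1
q1 | #111[0]00#   read 0 → write 1, move →, go to q1
q1 | #1111[0]0#   read 0 → write 1, move →, go to q1
q1 | #11111[0]#   read 0 → write 1, move →, go to q1
q1 | #111111[#]   read # → write 0, move ←, go to q0
q0 | #11111[1]0   read 1 → write 0, move ←, go to q0
q0 | #1111[1]00   read 1 → write 0, move ←, go to q0
q0 | #111[1]000   read 1 → write 0, move ←, go to q0
q0 | #11[1]0000   read 1 → write 0, move ←, go to q0
q0 | #1[1]00000   read 1 → write 0, move ←, go to q0
q0 | #[1]000000   read 1 → write 0, move ←, go to q0
q0 | [#]0000000
The non-blank tape span at halt is #0000000.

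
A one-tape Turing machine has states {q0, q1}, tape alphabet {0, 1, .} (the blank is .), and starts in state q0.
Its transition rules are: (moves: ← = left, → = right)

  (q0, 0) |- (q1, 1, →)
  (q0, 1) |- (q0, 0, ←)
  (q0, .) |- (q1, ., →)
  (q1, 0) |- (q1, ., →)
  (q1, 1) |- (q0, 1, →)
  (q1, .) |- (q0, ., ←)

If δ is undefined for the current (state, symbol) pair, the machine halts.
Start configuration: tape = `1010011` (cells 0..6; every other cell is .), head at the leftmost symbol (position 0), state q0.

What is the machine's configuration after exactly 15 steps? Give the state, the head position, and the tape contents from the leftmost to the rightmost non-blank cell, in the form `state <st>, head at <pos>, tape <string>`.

q0 | .[1]010011.   read 1 → write 0, move ←, go to q0
q0 | [.]0010011.   read . → write ., move →, go to q1
q1 | .[0]010011.   read 0 → write ., move →, go to q1
q1 | ..[0]10011.   read 0 → write ., move →, go to q1
q1 | ...[1]0011.   read 1 → write 1, move →, go to q0
q0 | ...1[0]011.   read 0 → write 1, move →, go to q1
q1 | ...11[0]11.   read 0 → write ., move →, go to q1
q1 | ...11.[1]1.   read 1 → write 1, move →, go to q0
q0 | ...11.1[1].   read 1 → write 0, move ←, go to q0
q0 | ...11.[1]0.   read 1 → write 0, move ←, go to q0
q0 | ...11[.]00.   read . → write ., move →, go to q1
q1 | ...11.[0]0.   read 0 → write ., move →, go to q1
q1 | ...11..[0].   read 0 → write ., move →, go to q1
q1 | ...11...[.]   read . → write ., move ←, go to q0
q0 | ...11..[.].   read . → write ., move →, go to q1
q1 | ...11...[.]
After 15 steps: state q1, head at 7, tape 11.

state q1, head at 7, tape 11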